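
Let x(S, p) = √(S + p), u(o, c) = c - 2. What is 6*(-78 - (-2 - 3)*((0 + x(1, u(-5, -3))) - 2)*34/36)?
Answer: -1574/3 + 170*I/3 ≈ -524.67 + 56.667*I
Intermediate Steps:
u(o, c) = -2 + c
6*(-78 - (-2 - 3)*((0 + x(1, u(-5, -3))) - 2)*34/36) = 6*(-78 - (-2 - 3)*((0 + √(1 + (-2 - 3))) - 2)*34/36) = 6*(-78 - (-5*((0 + √(1 - 5)) - 2))*34*(1/36)) = 6*(-78 - (-5*((0 + √(-4)) - 2))*17/18) = 6*(-78 - (-5*((0 + 2*I) - 2))*17/18) = 6*(-78 - (-5*(2*I - 2))*17/18) = 6*(-78 - (-5*(-2 + 2*I))*17/18) = 6*(-78 - (10 - 10*I)*17/18) = 6*(-78 - (85/9 - 85*I/9)) = 6*(-78 + (-85/9 + 85*I/9)) = 6*(-787/9 + 85*I/9) = -1574/3 + 170*I/3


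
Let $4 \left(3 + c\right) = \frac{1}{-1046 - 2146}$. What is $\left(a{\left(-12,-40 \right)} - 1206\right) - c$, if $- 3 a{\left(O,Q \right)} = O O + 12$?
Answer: $- \frac{16023839}{12768} \approx -1255.0$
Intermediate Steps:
$a{\left(O,Q \right)} = -4 - \frac{O^{2}}{3}$ ($a{\left(O,Q \right)} = - \frac{O O + 12}{3} = - \frac{O^{2} + 12}{3} = - \frac{12 + O^{2}}{3} = -4 - \frac{O^{2}}{3}$)
$c = - \frac{38305}{12768}$ ($c = -3 + \frac{1}{4 \left(-1046 - 2146\right)} = -3 + \frac{1}{4 \left(-3192\right)} = -3 + \frac{1}{4} \left(- \frac{1}{3192}\right) = -3 - \frac{1}{12768} = - \frac{38305}{12768} \approx -3.0001$)
$\left(a{\left(-12,-40 \right)} - 1206\right) - c = \left(\left(-4 - \frac{\left(-12\right)^{2}}{3}\right) - 1206\right) - - \frac{38305}{12768} = \left(\left(-4 - 48\right) - 1206\right) + \frac{38305}{12768} = \left(-52 - 1206\right) + \frac{38305}{12768} = -1258 + \frac{38305}{12768} = - \frac{16023839}{12768}$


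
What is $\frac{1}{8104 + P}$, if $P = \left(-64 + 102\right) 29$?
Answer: $\frac{1}{9206} \approx 0.00010862$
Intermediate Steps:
$P = 1102$ ($P = 38 \cdot 29 = 1102$)
$\frac{1}{8104 + P} = \frac{1}{8104 + 1102} = \frac{1}{9206}$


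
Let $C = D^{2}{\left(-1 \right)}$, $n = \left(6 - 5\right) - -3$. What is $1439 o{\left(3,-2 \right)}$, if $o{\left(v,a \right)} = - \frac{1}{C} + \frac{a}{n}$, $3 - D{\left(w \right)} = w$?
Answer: $- \frac{12951}{16} \approx -809.44$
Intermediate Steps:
$D{\left(w \right)} = 3 - w$
$n = 4$ ($n = 1 + 3 = 4$)
$C = 16$ ($C = \left(3 - -1\right)^{2} = \left(3 + 1\right)^{2} = 4^{2} = 16$)
$o{\left(v,a \right)} = - \frac{1}{16} + \frac{a}{4}$
$1439 o{\left(3,-2 \right)} = 1439 \left(- \frac{1}{16} + \frac{1}{4} \left(-2\right)\right) = 1439 \left(- \frac{1}{16} - \frac{1}{2}\right) = 1439 \left(- \frac{9}{16}\right) = - \frac{12951}{16}$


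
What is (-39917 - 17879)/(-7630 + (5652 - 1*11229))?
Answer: 57796/13207 ≈ 4.3762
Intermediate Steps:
(-39917 - 17879)/(-7630 + (5652 - 1*11229)) = -57796/(-7630 + (5652 - 11229)) = -57796/(-7630 - 5577) = -57796/(-13207) = -57796*(-1/13207) = 57796/13207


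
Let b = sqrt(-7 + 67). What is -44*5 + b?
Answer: -220 + 2*sqrt(15) ≈ -212.25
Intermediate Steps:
b = 2*sqrt(15) (b = sqrt(60) = 2*sqrt(15) ≈ 7.7460)
-44*5 + b = -44*5 + 2*sqrt(15) = -220 + 2*sqrt(15)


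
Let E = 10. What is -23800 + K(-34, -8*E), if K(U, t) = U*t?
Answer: -21080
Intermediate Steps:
-23800 + K(-34, -8*E) = -23800 - (-272)*10 = -23800 - 34*(-80) = -23800 + 2720 = -21080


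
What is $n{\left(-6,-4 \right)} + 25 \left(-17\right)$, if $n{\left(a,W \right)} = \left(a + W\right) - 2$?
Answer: $-437$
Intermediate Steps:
$n{\left(a,W \right)} = -2 + W + a$ ($n{\left(a,W \right)} = \left(W + a\right) - 2 = -2 + W + a$)
$n{\left(-6,-4 \right)} + 25 \left(-17\right) = \left(-2 - 4 - 6\right) + 25 \left(-17\right) = -12 - 425 = -437$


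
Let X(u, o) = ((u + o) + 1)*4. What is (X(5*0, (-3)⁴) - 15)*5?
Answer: 1565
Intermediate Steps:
X(u, o) = 4 + 4*o + 4*u (X(u, o) = ((o + u) + 1)*4 = (1 + o + u)*4 = 4 + 4*o + 4*u)
(X(5*0, (-3)⁴) - 15)*5 = ((4 + 4*(-3)⁴ + 4*(5*0)) - 15)*5 = ((4 + 4*81 + 4*0) - 15)*5 = ((4 + 324 + 0) - 15)*5 = (328 - 15)*5 = 313*5 = 1565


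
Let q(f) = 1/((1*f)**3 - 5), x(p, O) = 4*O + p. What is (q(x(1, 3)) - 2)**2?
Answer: 19210689/4804864 ≈ 3.9982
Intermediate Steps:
x(p, O) = p + 4*O
q(f) = 1/(-5 + f**3) (q(f) = 1/(f**3 - 5) = 1/(-5 + f**3))
(q(x(1, 3)) - 2)**2 = (1/(-5 + (1 + 4*3)**3) - 2)**2 = (1/(-5 + (1 + 12)**3) - 2)**2 = (1/(-5 + 13**3) - 2)**2 = (1/(-5 + 2197) - 2)**2 = (1/2192 - 2)**2 = (-4383/2192)**2 = 19210689/4804864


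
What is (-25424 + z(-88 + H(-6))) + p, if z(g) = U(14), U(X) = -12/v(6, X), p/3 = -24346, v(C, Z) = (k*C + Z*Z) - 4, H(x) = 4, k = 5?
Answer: -3643096/37 ≈ -98462.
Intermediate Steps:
v(C, Z) = -4 + Z² + 5*C (v(C, Z) = (5*C + Z*Z) - 4 = (5*C + Z²) - 4 = (Z² + 5*C) - 4 = -4 + Z² + 5*C)
p = -73038 (p = 3*(-24346) = -73038)
U(X) = -12/(26 + X²) (U(X) = -12/(-4 + X² + 5*6) = -12/(-4 + X² + 30) = -12/(26 + X²))
z(g) = -2/37 (z(g) = -12/(26 + 14²) = -12/(26 + 196) = -12/222 = -12*1/222 = -2/37)
(-25424 + z(-88 + H(-6))) + p = (-25424 - 2/37) - 73038 = -940690/37 - 73038 = -3643096/37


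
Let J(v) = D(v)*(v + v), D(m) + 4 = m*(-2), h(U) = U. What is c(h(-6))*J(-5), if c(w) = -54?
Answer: 3240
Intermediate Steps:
D(m) = -4 - 2*m (D(m) = -4 + m*(-2) = -4 - 2*m)
J(v) = 2*v*(-4 - 2*v) (J(v) = (-4 - 2*v)*(v + v) = (-4 - 2*v)*(2*v) = 2*v*(-4 - 2*v))
c(h(-6))*J(-5) = -(-216)*(-5)*(2 - 5) = -(-216)*(-5)*(-3) = -54*(-60) = 3240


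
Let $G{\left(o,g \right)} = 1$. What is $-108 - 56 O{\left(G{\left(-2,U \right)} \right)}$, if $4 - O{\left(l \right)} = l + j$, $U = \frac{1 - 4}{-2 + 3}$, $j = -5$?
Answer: $-556$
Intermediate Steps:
$U = -3$ ($U = - \frac{3}{1} = \left(-3\right) 1 = -3$)
$O{\left(l \right)} = 9 - l$ ($O{\left(l \right)} = 4 - \left(l - 5\right) = 4 - \left(-5 + l\right) = 9 - l$)
$-108 - 56 O{\left(G{\left(-2,U \right)} \right)} = -108 - 56 \left(9 - 1\right) = -108 - 448 = -556$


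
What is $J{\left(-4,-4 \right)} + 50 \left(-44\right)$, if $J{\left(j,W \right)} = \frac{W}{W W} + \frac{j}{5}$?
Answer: $- \frac{44021}{20} \approx -2201.1$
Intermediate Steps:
$J{\left(j,W \right)} = \frac{1}{W} + \frac{j}{5}$ ($J{\left(j,W \right)} = \frac{W}{W^{2}} + j \frac{1}{5} = \frac{W}{W^{2}} + \frac{j}{5} = \frac{1}{W} + \frac{j}{5}$)
$J{\left(-4,-4 \right)} + 50 \left(-44\right) = \left(\frac{1}{-4} + \frac{1}{5} \left(-4\right)\right) + 50 \left(-44\right) = \left(- \frac{1}{4} - \frac{4}{5}\right) - 2200 = - \frac{21}{20} - 2200 = - \frac{44021}{20}$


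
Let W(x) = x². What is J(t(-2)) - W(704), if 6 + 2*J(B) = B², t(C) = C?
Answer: -495617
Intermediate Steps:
J(B) = -3 + B²/2
J(t(-2)) - W(704) = (-3 + (½)*(-2)²) - 1*704² = (-3 + (½)*4) - 1*495616 = (-3 + 2) - 495616 = -1 - 495616 = -495617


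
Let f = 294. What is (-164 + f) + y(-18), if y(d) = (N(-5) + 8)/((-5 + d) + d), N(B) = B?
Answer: 5327/41 ≈ 129.93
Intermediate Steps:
y(d) = 3/(-5 + 2*d) (y(d) = (-5 + 8)/((-5 + d) + d) = 3/(-5 + 2*d))
(-164 + f) + y(-18) = (-164 + 294) + 3/(-5 + 2*(-18)) = 130 + 3/(-5 - 36) = 130 + 3/(-41) = 130 + 3*(-1/41) = 130 - 3/41 = 5327/41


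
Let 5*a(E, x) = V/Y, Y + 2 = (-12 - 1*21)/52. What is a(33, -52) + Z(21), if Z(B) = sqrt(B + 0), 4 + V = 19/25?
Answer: 4212/17125 + sqrt(21) ≈ 4.8285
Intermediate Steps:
V = -81/25 (V = -4 + 19/25 = -81/25 ≈ -3.2400)
Z(B) = sqrt(B)
Y = -137/52 (Y = -2 + (-12 - 1*21)/52 = -2 + (-12 - 21)*(1/52) = -2 - 33*1/52 = -2 - 33/52 = -137/52 ≈ -2.6346)
a(E, x) = 4212/17125 (a(E, x) = (-81/(25*(-137/52)))/5 = (-81/25*(-52/137))/5 = (1/5)*(4212/3425) = 4212/17125)
a(33, -52) + Z(21) = 4212/17125 + sqrt(21)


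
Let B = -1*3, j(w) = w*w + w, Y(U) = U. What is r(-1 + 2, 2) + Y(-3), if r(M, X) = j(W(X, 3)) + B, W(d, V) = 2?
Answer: 0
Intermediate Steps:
j(w) = w + w² (j(w) = w² + w = w + w²)
B = -3
r(M, X) = 3 (r(M, X) = 2*(1 + 2) - 3 = 2*3 - 3 = 6 - 3 = 3)
r(-1 + 2, 2) + Y(-3) = 3 - 3 = 0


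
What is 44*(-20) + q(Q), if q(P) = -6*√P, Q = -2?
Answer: -880 - 6*I*√2 ≈ -880.0 - 8.4853*I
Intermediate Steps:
44*(-20) + q(Q) = 44*(-20) - 6*I*√2 = -880 - 6*I*√2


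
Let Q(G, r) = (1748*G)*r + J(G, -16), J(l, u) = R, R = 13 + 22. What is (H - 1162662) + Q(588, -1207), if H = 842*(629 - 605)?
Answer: -1241725987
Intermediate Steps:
R = 35
J(l, u) = 35
H = 20208 (H = 842*24 = 20208)
Q(G, r) = 35 + 1748*G*r (Q(G, r) = (1748*G)*r + 35 = 1748*G*r + 35 = 35 + 1748*G*r)
(H - 1162662) + Q(588, -1207) = (20208 - 1162662) + (35 + 1748*588*(-1207)) = -1142454 + (35 - 1240583568) = -1142454 - 1240583533 = -1241725987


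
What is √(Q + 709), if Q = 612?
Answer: √1321 ≈ 36.346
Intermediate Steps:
√(Q + 709) = √(612 + 709) = √1321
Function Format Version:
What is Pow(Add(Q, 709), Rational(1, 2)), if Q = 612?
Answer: Pow(1321, Rational(1, 2)) ≈ 36.346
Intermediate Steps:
Pow(Add(Q, 709), Rational(1, 2)) = Pow(Add(612, 709), Rational(1, 2)) = Pow(1321, Rational(1, 2))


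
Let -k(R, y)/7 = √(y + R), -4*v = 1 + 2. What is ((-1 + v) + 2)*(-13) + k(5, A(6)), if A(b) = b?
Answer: -13/4 - 7*√11 ≈ -26.466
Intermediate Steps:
v = -¾ (v = -(1 + 2)/4 = -¼*3 = -¾ ≈ -0.75000)
k(R, y) = -7*√(R + y) (k(R, y) = -7*√(y + R) = -7*√(R + y))
((-1 + v) + 2)*(-13) + k(5, A(6)) = ((-1 - ¾) + 2)*(-13) - 7*√(5 + 6) = (-7/4 + 2)*(-13) - 7*√11 = (¼)*(-13) - 7*√11 = -13/4 - 7*√11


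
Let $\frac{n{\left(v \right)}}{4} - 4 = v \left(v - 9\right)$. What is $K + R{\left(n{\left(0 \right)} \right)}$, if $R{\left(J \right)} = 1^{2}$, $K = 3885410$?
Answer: $3885411$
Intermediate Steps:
$n{\left(v \right)} = 16 + 4 v \left(-9 + v\right)$ ($n{\left(v \right)} = 16 + 4 v \left(v - 9\right) = 16 + 4 v \left(-9 + v\right)$)
$R{\left(J \right)} = 1$
$K + R{\left(n{\left(0 \right)} \right)} = 3885410 + 1 = 3885411$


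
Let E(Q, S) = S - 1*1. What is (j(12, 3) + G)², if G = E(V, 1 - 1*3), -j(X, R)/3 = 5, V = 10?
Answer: 324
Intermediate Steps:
E(Q, S) = -1 + S (E(Q, S) = S - 1 = -1 + S)
j(X, R) = -15 (j(X, R) = -3*5 = -15)
G = -3 (G = -1 + (1 - 1*3) = -1 + (1 - 3) = -1 - 2 = -3)
(j(12, 3) + G)² = (-15 - 3)² = (-18)² = 324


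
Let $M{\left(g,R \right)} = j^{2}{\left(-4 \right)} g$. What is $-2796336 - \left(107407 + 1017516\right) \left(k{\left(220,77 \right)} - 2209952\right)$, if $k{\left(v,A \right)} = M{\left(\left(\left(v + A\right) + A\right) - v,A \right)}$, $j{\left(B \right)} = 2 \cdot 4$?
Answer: $2474935796272$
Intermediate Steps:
$j{\left(B \right)} = 8$
$M{\left(g,R \right)} = 64 g$ ($M{\left(g,R \right)} = 8^{2} g = 64 g$)
$k{\left(v,A \right)} = 128 A$ ($k{\left(v,A \right)} = 64 \left(\left(\left(v + A\right) + A\right) - v\right) = 64 \left(\left(\left(A + v\right) + A\right) - v\right) = 64 \left(\left(v + 2 A\right) - v\right) = 64 \cdot 2 A = 128 A$)
$-2796336 - \left(107407 + 1017516\right) \left(k{\left(220,77 \right)} - 2209952\right) = -2796336 - \left(107407 + 1017516\right) \left(128 \cdot 77 - 2209952\right) = -2796336 - 1124923 \left(9856 - 2209952\right) = -2796336 - 1124923 \left(-2200096\right) = -2796336 - -2474938592608 = -2796336 + 2474938592608 = 2474935796272$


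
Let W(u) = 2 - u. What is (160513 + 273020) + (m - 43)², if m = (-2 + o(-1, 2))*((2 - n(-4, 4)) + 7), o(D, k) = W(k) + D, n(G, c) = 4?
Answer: 436897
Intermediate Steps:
o(D, k) = 2 + D - k (o(D, k) = (2 - k) + D = 2 + D - k)
m = -15 (m = (-2 + (2 - 1 - 1*2))*((2 - 1*4) + 7) = (-2 + (2 - 1 - 2))*((2 - 4) + 7) = (-2 - 1)*(-2 + 7) = -3*5 = -15)
(160513 + 273020) + (m - 43)² = (160513 + 273020) + (-15 - 43)² = 433533 + (-58)² = 433533 + 3364 = 436897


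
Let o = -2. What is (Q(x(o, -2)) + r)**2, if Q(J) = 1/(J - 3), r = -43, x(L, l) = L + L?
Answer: 91204/49 ≈ 1861.3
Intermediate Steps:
x(L, l) = 2*L
Q(J) = 1/(-3 + J)
(Q(x(o, -2)) + r)**2 = (1/(-3 + 2*(-2)) - 43)**2 = (1/(-3 - 4) - 43)**2 = (1/(-7) - 43)**2 = (-1/7 - 43)**2 = (-302/7)**2 = 91204/49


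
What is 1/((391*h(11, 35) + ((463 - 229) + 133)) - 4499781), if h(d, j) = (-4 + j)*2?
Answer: -1/4475172 ≈ -2.2346e-7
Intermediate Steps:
h(d, j) = -8 + 2*j
1/((391*h(11, 35) + ((463 - 229) + 133)) - 4499781) = 1/((391*(-8 + 2*35) + ((463 - 229) + 133)) - 4499781) = 1/((391*(-8 + 70) + (234 + 133)) - 4499781) = 1/((391*62 + 367) - 4499781) = 1/((24242 + 367) - 4499781) = 1/(24609 - 4499781) = 1/(-4475172) = -1/4475172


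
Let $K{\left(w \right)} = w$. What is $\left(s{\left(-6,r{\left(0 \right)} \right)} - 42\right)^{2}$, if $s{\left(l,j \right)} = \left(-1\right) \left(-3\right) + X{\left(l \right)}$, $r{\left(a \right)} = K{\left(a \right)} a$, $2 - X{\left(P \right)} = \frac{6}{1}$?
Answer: $1849$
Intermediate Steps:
$X{\left(P \right)} = -4$ ($X{\left(P \right)} = 2 - \frac{6}{1} = 2 - 6 \cdot 1 = 2 - 6 = -4$)
$r{\left(a \right)} = a^{2}$ ($r{\left(a \right)} = a a = a^{2}$)
$s{\left(l,j \right)} = -1$ ($s{\left(l,j \right)} = \left(-1\right) \left(-3\right) - 4 = 3 - 4 = -1$)
$\left(s{\left(-6,r{\left(0 \right)} \right)} - 42\right)^{2} = \left(-1 - 42\right)^{2} = \left(-43\right)^{2} = 1849$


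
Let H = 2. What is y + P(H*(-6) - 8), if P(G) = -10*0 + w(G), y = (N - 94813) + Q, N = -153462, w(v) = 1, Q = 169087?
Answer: -79187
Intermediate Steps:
y = -79188 (y = (-153462 - 94813) + 169087 = -248275 + 169087 = -79188)
P(G) = 1 (P(G) = -10*0 + 1 = 0 + 1 = 1)
y + P(H*(-6) - 8) = -79188 + 1 = -79187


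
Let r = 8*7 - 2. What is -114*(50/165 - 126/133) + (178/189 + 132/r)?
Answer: 159752/2079 ≈ 76.841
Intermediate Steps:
r = 54 (r = 56 - 2 = 54)
-114*(50/165 - 126/133) + (178/189 + 132/r) = -114*(50/165 - 126/133) + (178/189 + 132/54) = -114*(50*(1/165) - 126*1/133) + (178*(1/189) + 132*(1/54)) = -114*(10/33 - 18/19) + (178/189 + 22/9) = -114*(-404/627) + 640/189 = 808/11 + 640/189 = 159752/2079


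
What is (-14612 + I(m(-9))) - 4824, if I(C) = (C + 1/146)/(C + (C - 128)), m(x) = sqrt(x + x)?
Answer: -5837057751/300322 - 28035*I*sqrt(2)/1201288 ≈ -19436.0 - 0.033004*I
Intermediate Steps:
m(x) = sqrt(2)*sqrt(x) (m(x) = sqrt(2*x) = sqrt(2)*sqrt(x))
I(C) = (1/146 + C)/(-128 + 2*C) (I(C) = (C + 1/146)/(C + (-128 + C)) = (1/146 + C)/(-128 + 2*C))
(-14612 + I(m(-9))) - 4824 = (-14612 + (1 + 146*(sqrt(2)*sqrt(-9)))/(292*(-64 + sqrt(2)*sqrt(-9)))) - 4824 = (-14612 + (1 + 146*(sqrt(2)*(3*I)))/(292*(-64 + sqrt(2)*(3*I)))) - 4824 = (-14612 + (1 + 146*(3*I*sqrt(2)))/(292*(-64 + 3*I*sqrt(2)))) - 4824 = (-14612 + (1 + 438*I*sqrt(2))/(292*(-64 + 3*I*sqrt(2)))) - 4824 = -19436 + (1 + 438*I*sqrt(2))/(292*(-64 + 3*I*sqrt(2)))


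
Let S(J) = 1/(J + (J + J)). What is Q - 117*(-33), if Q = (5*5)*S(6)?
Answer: 69523/18 ≈ 3862.4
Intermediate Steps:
S(J) = 1/(3*J) (S(J) = 1/(J + 2*J) = 1/(3*J))
Q = 25/18 (Q = (5*5)*((⅓)/6) = 25*((⅓)*(⅙)) = 25*(1/18) = 25/18 ≈ 1.3889)
Q - 117*(-33) = 25/18 - 117*(-33) = 25/18 + 3861 = 69523/18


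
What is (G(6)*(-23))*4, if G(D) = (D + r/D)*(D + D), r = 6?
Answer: -7728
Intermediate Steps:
G(D) = 2*D*(D + 6/D) (G(D) = (D + 6/D)*(D + D) = (D + 6/D)*(2*D) = 2*D*(D + 6/D))
(G(6)*(-23))*4 = ((12 + 2*6²)*(-23))*4 = ((12 + 2*36)*(-23))*4 = ((12 + 72)*(-23))*4 = (84*(-23))*4 = -1932*4 = -7728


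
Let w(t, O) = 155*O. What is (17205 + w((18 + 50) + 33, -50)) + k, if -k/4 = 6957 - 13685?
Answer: 36367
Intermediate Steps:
k = 26912 (k = -4*(6957 - 13685) = -4*(-6728) = 26912)
(17205 + w((18 + 50) + 33, -50)) + k = (17205 + 155*(-50)) + 26912 = (17205 - 7750) + 26912 = 9455 + 26912 = 36367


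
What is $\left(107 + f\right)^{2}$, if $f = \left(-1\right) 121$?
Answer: $196$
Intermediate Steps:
$f = -121$
$\left(107 + f\right)^{2} = \left(107 - 121\right)^{2} = \left(-14\right)^{2} = 196$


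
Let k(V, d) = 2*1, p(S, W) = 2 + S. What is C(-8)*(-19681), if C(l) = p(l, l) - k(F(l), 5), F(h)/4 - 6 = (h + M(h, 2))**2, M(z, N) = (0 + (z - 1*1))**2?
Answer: 157448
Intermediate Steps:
M(z, N) = (-1 + z)**2 (M(z, N) = (0 + (z - 1))**2 = (0 + (-1 + z))**2 = (-1 + z)**2)
F(h) = 24 + 4*(h + (-1 + h)**2)**2
k(V, d) = 2
C(l) = l (C(l) = (2 + l) - 1*2 = (2 + l) - 2 = l)
C(-8)*(-19681) = -8*(-19681) = 157448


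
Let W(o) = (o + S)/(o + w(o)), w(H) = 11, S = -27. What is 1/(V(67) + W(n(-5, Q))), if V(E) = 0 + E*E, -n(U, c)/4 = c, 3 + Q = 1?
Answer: 1/4488 ≈ 0.00022282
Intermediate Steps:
Q = -2 (Q = -3 + 1 = -2)
n(U, c) = -4*c
W(o) = (-27 + o)/(11 + o) (W(o) = (o - 27)/(o + 11) = (-27 + o)/(11 + o))
V(E) = E² (V(E) = 0 + E² = E²)
1/(V(67) + W(n(-5, Q))) = 1/(67² + (-27 - 4*(-2))/(11 - 4*(-2))) = 1/(4489 + (-27 + 8)/(11 + 8)) = 1/(4489 - 19/19) = 1/(4489 + (1/19)*(-19)) = 1/(4489 - 1) = 1/4488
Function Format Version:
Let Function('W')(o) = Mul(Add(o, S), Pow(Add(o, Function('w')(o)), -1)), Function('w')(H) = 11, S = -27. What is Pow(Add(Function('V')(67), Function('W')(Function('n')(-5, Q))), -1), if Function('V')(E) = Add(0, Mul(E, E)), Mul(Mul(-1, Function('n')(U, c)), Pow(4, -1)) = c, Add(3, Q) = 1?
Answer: Rational(1, 4488) ≈ 0.00022282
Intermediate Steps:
Q = -2 (Q = Add(-3, 1) = -2)
Function('n')(U, c) = Mul(-4, c)
Function('W')(o) = Mul(Pow(Add(11, o), -1), Add(-27, o)) (Function('W')(o) = Mul(Add(o, -27), Pow(Add(o, 11), -1)) = Mul(Add(-27, o), Pow(Add(11, o), -1)) = Mul(Pow(Add(11, o), -1), Add(-27, o)))
Function('V')(E) = Pow(E, 2) (Function('V')(E) = Add(0, Pow(E, 2)) = Pow(E, 2))
Pow(Add(Function('V')(67), Function('W')(Function('n')(-5, Q))), -1) = Pow(Add(Pow(67, 2), Mul(Pow(Add(11, Mul(-4, -2)), -1), Add(-27, Mul(-4, -2)))), -1) = Pow(Add(4489, Mul(Pow(Add(11, 8), -1), Add(-27, 8))), -1) = Pow(Add(4489, Mul(Pow(19, -1), -19)), -1) = Pow(Add(4489, Mul(Rational(1, 19), -19)), -1) = Pow(Add(4489, -1), -1) = Pow(4488, -1) = Rational(1, 4488)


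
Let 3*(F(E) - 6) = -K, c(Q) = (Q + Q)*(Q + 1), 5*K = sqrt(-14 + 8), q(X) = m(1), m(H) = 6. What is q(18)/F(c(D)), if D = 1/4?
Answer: 1350/1351 + 15*I*sqrt(6)/1351 ≈ 0.99926 + 0.027196*I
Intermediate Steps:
q(X) = 6
D = 1/4 (D = 1*(1/4) = 1/4 ≈ 0.25000)
K = I*sqrt(6)/5 (K = sqrt(-14 + 8)/5 = sqrt(-6)/5 = (I*sqrt(6))/5 = I*sqrt(6)/5 ≈ 0.4899*I)
c(Q) = 2*Q*(1 + Q) (c(Q) = (2*Q)*(1 + Q) = 2*Q*(1 + Q))
F(E) = 6 - I*sqrt(6)/15 (F(E) = 6 + (-I*sqrt(6)/5)/3 = 6 - I*sqrt(6)/15)
q(18)/F(c(D)) = 6/(6 - I*sqrt(6)/15)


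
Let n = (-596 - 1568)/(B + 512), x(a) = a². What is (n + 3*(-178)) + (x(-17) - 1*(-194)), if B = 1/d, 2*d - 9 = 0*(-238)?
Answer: -127293/2305 ≈ -55.225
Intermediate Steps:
d = 9/2 (d = 9/2 + (0*(-238))/2 = 9/2 + (½)*0 = 9/2 + 0 = 9/2 ≈ 4.5000)
B = 2/9 (B = 1/(9/2) = 2/9 ≈ 0.22222)
n = -9738/2305 (n = (-596 - 1568)/(2/9 + 512) = -2164/4610/9 = -2164*9/4610 = -9738/2305 ≈ -4.2247)
(n + 3*(-178)) + (x(-17) - 1*(-194)) = (-9738/2305 + 3*(-178)) + ((-17)² - 1*(-194)) = (-9738/2305 - 534) + (289 + 194) = -1240608/2305 + 483 = -127293/2305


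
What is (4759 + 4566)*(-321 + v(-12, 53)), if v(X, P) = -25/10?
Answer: -6033275/2 ≈ -3.0166e+6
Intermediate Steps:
v(X, P) = -5/2 (v(X, P) = -25*⅒ = -5/2)
(4759 + 4566)*(-321 + v(-12, 53)) = (4759 + 4566)*(-321 - 5/2) = 9325*(-647/2) = -6033275/2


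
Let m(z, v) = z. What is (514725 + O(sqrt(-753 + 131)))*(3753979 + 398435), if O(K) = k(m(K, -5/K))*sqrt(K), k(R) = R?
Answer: 2137351296150 + 4152414*I*622**(3/4)*sqrt(I) ≈ 2.137e+12 + 3.657e+8*I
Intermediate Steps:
O(K) = K**(3/2) (O(K) = K*sqrt(K) = K**(3/2))
(514725 + O(sqrt(-753 + 131)))*(3753979 + 398435) = (514725 + (sqrt(-753 + 131))**(3/2))*(3753979 + 398435) = (514725 + (sqrt(-622))**(3/2))*4152414 = (514725 + (I*sqrt(622))**(3/2))*4152414 = (514725 + 622**(3/4)*I**(3/2))*4152414 = 2137351296150 + 4152414*622**(3/4)*I**(3/2)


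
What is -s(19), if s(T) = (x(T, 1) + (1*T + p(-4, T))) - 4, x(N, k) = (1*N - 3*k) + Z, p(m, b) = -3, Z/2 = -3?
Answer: -22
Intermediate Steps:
Z = -6 (Z = 2*(-3) = -6)
x(N, k) = -6 + N - 3*k (x(N, k) = (1*N - 3*k) - 6 = (N - 3*k) - 6 = -6 + N - 3*k)
s(T) = -16 + 2*T (s(T) = ((-6 + T - 3*1) + (1*T - 3)) - 4 = ((-6 + T - 3) + (T - 3)) - 4 = ((-9 + T) + (-3 + T)) - 4 = (-12 + 2*T) - 4 = -16 + 2*T)
-s(19) = -(-16 + 2*19) = -(-16 + 38) = -1*22 = -22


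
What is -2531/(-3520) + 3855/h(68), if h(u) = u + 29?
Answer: 13815107/341440 ≈ 40.461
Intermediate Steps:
h(u) = 29 + u
-2531/(-3520) + 3855/h(68) = -2531/(-3520) + 3855/(29 + 68) = -2531*(-1/3520) + 3855/97 = 2531/3520 + 3855*(1/97) = 2531/3520 + 3855/97 = 13815107/341440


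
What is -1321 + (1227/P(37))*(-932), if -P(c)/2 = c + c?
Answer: 237014/37 ≈ 6405.8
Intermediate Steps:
P(c) = -4*c (P(c) = -2*(c + c) = -4*c)
-1321 + (1227/P(37))*(-932) = -1321 + (1227/((-4*37)))*(-932) = -1321 + (1227/(-148))*(-932) = -1321 + (1227*(-1/148))*(-932) = -1321 - 1227/148*(-932) = -1321 + 285891/37 = 237014/37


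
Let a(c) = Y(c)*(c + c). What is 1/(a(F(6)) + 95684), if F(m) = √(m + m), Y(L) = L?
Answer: 1/95708 ≈ 1.0448e-5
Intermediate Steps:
F(m) = √2*√m (F(m) = √(2*m) = √2*√m)
a(c) = 2*c² (a(c) = c*(c + c) = c*(2*c) = 2*c²)
1/(a(F(6)) + 95684) = 1/(2*(√2*√6)² + 95684) = 1/(2*(2*√3)² + 95684) = 1/(2*12 + 95684) = 1/(24 + 95684) = 1/95708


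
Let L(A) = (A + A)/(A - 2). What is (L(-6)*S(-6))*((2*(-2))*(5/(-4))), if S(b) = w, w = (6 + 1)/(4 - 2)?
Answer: 105/4 ≈ 26.250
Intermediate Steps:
w = 7/2 ≈ 3.5000
L(A) = 2*A/(-2 + A) (L(A) = (2*A)/(-2 + A) = 2*A/(-2 + A))
S(b) = 7/2
(L(-6)*S(-6))*((2*(-2))*(5/(-4))) = ((2*(-6)/(-2 - 6))*(7/2))*((2*(-2))*(5/(-4))) = ((2*(-6)/(-8))*(7/2))*(-20*(-1)/4) = ((2*(-6)*(-1/8))*(7/2))*(-4*(-5/4)) = ((3/2)*(7/2))*5 = (21/4)*5 = 105/4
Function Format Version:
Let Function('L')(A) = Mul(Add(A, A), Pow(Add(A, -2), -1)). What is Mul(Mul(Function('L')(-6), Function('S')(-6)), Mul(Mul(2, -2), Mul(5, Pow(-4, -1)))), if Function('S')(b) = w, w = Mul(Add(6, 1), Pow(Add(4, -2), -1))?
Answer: Rational(105, 4) ≈ 26.250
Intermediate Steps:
w = Rational(7, 2) (w = Mul(7, Pow(2, -1)) = Mul(7, Rational(1, 2)) = Rational(7, 2) ≈ 3.5000)
Function('L')(A) = Mul(2, A, Pow(Add(-2, A), -1)) (Function('L')(A) = Mul(Mul(2, A), Pow(Add(-2, A), -1)) = Mul(2, A, Pow(Add(-2, A), -1)))
Function('S')(b) = Rational(7, 2)
Mul(Mul(Function('L')(-6), Function('S')(-6)), Mul(Mul(2, -2), Mul(5, Pow(-4, -1)))) = Mul(Mul(Mul(2, -6, Pow(Add(-2, -6), -1)), Rational(7, 2)), Mul(Mul(2, -2), Mul(5, Pow(-4, -1)))) = Mul(Mul(Mul(2, -6, Pow(-8, -1)), Rational(7, 2)), Mul(-4, Mul(5, Rational(-1, 4)))) = Mul(Mul(Mul(2, -6, Rational(-1, 8)), Rational(7, 2)), Mul(-4, Rational(-5, 4))) = Mul(Mul(Rational(3, 2), Rational(7, 2)), 5) = Mul(Rational(21, 4), 5) = Rational(105, 4)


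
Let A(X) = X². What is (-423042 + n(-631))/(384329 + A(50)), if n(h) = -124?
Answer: -423166/386829 ≈ -1.0939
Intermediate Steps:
(-423042 + n(-631))/(384329 + A(50)) = (-423042 - 124)/(384329 + 50²) = -423166/(384329 + 2500) = -423166/386829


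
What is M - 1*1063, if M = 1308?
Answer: 245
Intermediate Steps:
M - 1*1063 = 1308 - 1*1063 = 1308 - 1063 = 245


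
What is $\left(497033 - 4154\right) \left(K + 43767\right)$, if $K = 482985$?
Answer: $259624999008$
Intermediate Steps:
$\left(497033 - 4154\right) \left(K + 43767\right) = \left(497033 - 4154\right) \left(482985 + 43767\right) = 492879 \cdot 526752 = 259624999008$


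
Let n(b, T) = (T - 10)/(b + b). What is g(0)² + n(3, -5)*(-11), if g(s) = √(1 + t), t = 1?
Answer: 59/2 ≈ 29.500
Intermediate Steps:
n(b, T) = (-10 + T)/(2*b) (n(b, T) = (-10 + T)/((2*b)) = (-10 + T)*(1/(2*b)) = (-10 + T)/(2*b))
g(s) = √2 (g(s) = √(1 + 1) = √2)
g(0)² + n(3, -5)*(-11) = (√2)² + ((½)*(-10 - 5)/3)*(-11) = 2 + ((½)*(⅓)*(-15))*(-11) = 2 - 5/2*(-11) = 2 + 55/2 = 59/2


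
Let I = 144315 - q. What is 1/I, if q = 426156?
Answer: -1/281841 ≈ -3.5481e-6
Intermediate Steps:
I = -281841 (I = 144315 - 1*426156 = 144315 - 426156 = -281841)
1/I = 1/(-281841) = -1/281841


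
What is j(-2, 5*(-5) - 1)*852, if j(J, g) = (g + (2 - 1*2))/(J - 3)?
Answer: 22152/5 ≈ 4430.4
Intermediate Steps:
j(J, g) = g/(-3 + J) (j(J, g) = (g + (2 - 2))/(-3 + J) = (g + 0)/(-3 + J) = g/(-3 + J))
j(-2, 5*(-5) - 1)*852 = ((5*(-5) - 1)/(-3 - 2))*852 = ((-25 - 1)/(-5))*852 = -26*(-⅕)*852 = (26/5)*852 = 22152/5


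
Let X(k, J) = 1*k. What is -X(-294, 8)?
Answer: 294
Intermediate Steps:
X(k, J) = k
-X(-294, 8) = -1*(-294) = 294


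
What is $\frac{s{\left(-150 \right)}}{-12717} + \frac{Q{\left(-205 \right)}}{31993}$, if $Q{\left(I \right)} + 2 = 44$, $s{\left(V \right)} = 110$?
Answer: $- \frac{2985116}{406854981} \approx -0.007337$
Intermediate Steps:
$Q{\left(I \right)} = 42$ ($Q{\left(I \right)} = -2 + 44 = 42$)
$\frac{s{\left(-150 \right)}}{-12717} + \frac{Q{\left(-205 \right)}}{31993} = \frac{110}{-12717} + \frac{42}{31993} = 110 \left(- \frac{1}{12717}\right) + 42 \cdot \frac{1}{31993} = - \frac{110}{12717} + \frac{42}{31993} = - \frac{2985116}{406854981}$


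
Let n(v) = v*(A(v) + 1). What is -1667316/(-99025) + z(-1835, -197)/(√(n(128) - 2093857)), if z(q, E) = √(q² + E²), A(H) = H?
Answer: 1667316/99025 - I*√7075507699730/2077345 ≈ 16.837 - 1.2805*I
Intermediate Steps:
n(v) = v*(1 + v) (n(v) = v*(v + 1) = v*(1 + v))
z(q, E) = √(E² + q²)
-1667316/(-99025) + z(-1835, -197)/(√(n(128) - 2093857)) = -1667316/(-99025) + √((-197)² + (-1835)²)/(√(128*(1 + 128) - 2093857)) = -1667316*(-1/99025) + √(38809 + 3367225)/(√(128*129 - 2093857)) = 1667316/99025 + √3406034/(√(16512 - 2093857)) = 1667316/99025 + √3406034/(√(-2077345)) = 1667316/99025 + √3406034/((I*√2077345)) = 1667316/99025 + √3406034*(-I*√2077345/2077345) = 1667316/99025 - I*√7075507699730/2077345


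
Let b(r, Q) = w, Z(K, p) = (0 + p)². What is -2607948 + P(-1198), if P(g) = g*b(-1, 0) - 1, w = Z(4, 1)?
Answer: -2609147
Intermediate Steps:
Z(K, p) = p²
w = 1 (w = 1² = 1)
b(r, Q) = 1
P(g) = -1 + g (P(g) = g*1 - 1 = g - 1 = -1 + g)
-2607948 + P(-1198) = -2607948 + (-1 - 1198) = -2607948 - 1199 = -2609147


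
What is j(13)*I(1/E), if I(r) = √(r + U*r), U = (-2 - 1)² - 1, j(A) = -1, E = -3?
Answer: -I*√3 ≈ -1.732*I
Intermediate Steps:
U = 8 (U = (-3)² - 1 = 9 - 1 = 8)
I(r) = 3*√r (I(r) = √(r + 8*r) = √(9*r) = 3*√r)
j(13)*I(1/E) = -3*√(1/(-3)) = -3*√(-⅓) = -3*I*√3/3 = -I*√3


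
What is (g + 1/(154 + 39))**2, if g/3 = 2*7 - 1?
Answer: 56670784/37249 ≈ 1521.4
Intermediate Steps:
g = 39 (g = 3*(2*7 - 1) = 3*(14 - 1) = 3*13 = 39)
(g + 1/(154 + 39))**2 = (39 + 1/(154 + 39))**2 = (39 + 1/193)**2 = (7528/193)**2 = 56670784/37249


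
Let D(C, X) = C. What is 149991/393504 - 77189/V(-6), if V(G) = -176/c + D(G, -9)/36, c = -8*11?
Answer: -60747810545/1442848 ≈ -42103.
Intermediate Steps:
c = -88
V(G) = 2 + G/36 (V(G) = -176/(-88) + G/36 = -176*(-1/88) + G*(1/36) = 2 + G/36)
149991/393504 - 77189/V(-6) = 149991/393504 - 77189/(2 + (1/36)*(-6)) = 149991*(1/393504) - 77189/(2 - ⅙) = 49997/131168 - 77189/11/6 = 49997/131168 - 77189*6/11 = 49997/131168 - 463134/11 = -60747810545/1442848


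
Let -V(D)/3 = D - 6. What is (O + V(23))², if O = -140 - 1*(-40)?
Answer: 22801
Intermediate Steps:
V(D) = 18 - 3*D (V(D) = -3*(D - 6) = -3*(-6 + D) = 18 - 3*D)
O = -100 (O = -140 + 40 = -100)
(O + V(23))² = (-100 + (18 - 3*23))² = (-100 + (18 - 69))² = (-100 - 51)² = (-151)² = 22801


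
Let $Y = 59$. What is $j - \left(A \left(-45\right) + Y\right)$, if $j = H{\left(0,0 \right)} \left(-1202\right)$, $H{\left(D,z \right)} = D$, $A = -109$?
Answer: $-4964$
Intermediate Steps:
$j = 0$ ($j = 0 \left(-1202\right) = 0$)
$j - \left(A \left(-45\right) + Y\right) = 0 - \left(\left(-109\right) \left(-45\right) + 59\right) = 0 - \left(4905 + 59\right) = 0 - 4964 = -4964$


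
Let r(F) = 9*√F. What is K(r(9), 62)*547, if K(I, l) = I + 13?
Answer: 21880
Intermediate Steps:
K(I, l) = 13 + I
K(r(9), 62)*547 = (13 + 9*√9)*547 = (13 + 9*3)*547 = (13 + 27)*547 = 40*547 = 21880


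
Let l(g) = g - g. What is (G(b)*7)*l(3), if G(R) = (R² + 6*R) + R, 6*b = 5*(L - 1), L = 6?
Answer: 0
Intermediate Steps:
b = 25/6 (b = (5*(6 - 1))/6 = (5*5)/6 = (⅙)*25 = 25/6 ≈ 4.1667)
G(R) = R² + 7*R
l(g) = 0
(G(b)*7)*l(3) = ((25*(7 + 25/6)/6)*7)*0 = (((25/6)*(67/6))*7)*0 = ((1675/36)*7)*0 = (11725/36)*0 = 0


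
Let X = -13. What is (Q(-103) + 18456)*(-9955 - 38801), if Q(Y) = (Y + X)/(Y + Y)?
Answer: -92686423656/103 ≈ -8.9987e+8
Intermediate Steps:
Q(Y) = (-13 + Y)/(2*Y) (Q(Y) = (Y - 13)/(Y + Y) = (-13 + Y)/((2*Y)) = (-13 + Y)*(1/(2*Y)) = (-13 + Y)/(2*Y))
(Q(-103) + 18456)*(-9955 - 38801) = ((½)*(-13 - 103)/(-103) + 18456)*(-9955 - 38801) = ((½)*(-1/103)*(-116) + 18456)*(-48756) = (58/103 + 18456)*(-48756) = (1901026/103)*(-48756) = -92686423656/103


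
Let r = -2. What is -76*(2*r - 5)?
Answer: 684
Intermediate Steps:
-76*(2*r - 5) = -76*(2*(-2) - 5) = -76*(-4 - 5) = -76*(-9) = 684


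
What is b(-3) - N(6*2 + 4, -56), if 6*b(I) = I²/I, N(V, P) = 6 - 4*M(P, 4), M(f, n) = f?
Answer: -461/2 ≈ -230.50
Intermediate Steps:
N(V, P) = 6 - 4*P
b(I) = I/6 (b(I) = (I²/I)/6 = I/6)
b(-3) - N(6*2 + 4, -56) = (⅙)*(-3) - (6 - 4*(-56)) = -½ - (6 + 224) = -½ - 1*230 = -½ - 230 = -461/2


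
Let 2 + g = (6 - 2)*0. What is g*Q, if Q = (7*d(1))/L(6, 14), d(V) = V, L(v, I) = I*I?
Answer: -1/14 ≈ -0.071429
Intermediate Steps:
L(v, I) = I²
g = -2 (g = -2 + (6 - 2)*0 = -2 + 4*0 = -2 + 0 = -2)
Q = 1/28 (Q = (7*1)/(14²) = 7/196 = 7*(1/196) = 1/28 ≈ 0.035714)
g*Q = -2*1/28 = -1/14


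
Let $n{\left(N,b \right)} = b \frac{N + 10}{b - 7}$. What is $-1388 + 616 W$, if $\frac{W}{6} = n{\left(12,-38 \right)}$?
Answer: $\frac{1009132}{15} \approx 67276.0$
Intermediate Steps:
$n{\left(N,b \right)} = \frac{b \left(10 + N\right)}{-7 + b}$ ($n{\left(N,b \right)} = b \frac{10 + N}{-7 + b} = \frac{b \left(10 + N\right)}{-7 + b}$)
$W = \frac{1672}{15}$ ($W = 6 \left(- \frac{38 \left(10 + 12\right)}{-7 - 38}\right) = 6 \left(\left(-38\right) \frac{1}{-45} \cdot 22\right) = 6 \left(\left(-38\right) \left(- \frac{1}{45}\right) 22\right) = 6 \cdot \frac{836}{45} = \frac{1672}{15} \approx 111.47$)
$-1388 + 616 W = -1388 + 616 \cdot \frac{1672}{15} = -1388 + \frac{1029952}{15} = \frac{1009132}{15}$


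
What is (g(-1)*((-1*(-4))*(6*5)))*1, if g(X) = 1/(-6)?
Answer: -20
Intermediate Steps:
g(X) = -⅙
(g(-1)*((-1*(-4))*(6*5)))*1 = -(-1*(-4))*6*5/6*1 = -2*30/3*1 = -⅙*120*1 = -20*1 = -20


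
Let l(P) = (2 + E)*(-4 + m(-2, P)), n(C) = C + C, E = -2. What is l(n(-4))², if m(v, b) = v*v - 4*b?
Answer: 0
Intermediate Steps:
m(v, b) = v² - 4*b
n(C) = 2*C
l(P) = 0 (l(P) = (2 - 2)*(-4 + ((-2)² - 4*P)) = 0*(-4 + (4 - 4*P)) = 0*(-4*P) = 0)
l(n(-4))² = 0² = 0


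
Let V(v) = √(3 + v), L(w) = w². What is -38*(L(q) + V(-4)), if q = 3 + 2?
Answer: -950 - 38*I ≈ -950.0 - 38.0*I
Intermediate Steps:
q = 5
-38*(L(q) + V(-4)) = -38*(5² + √(3 - 4)) = -38*(25 + √(-1)) = -38*(25 + I) = -950 - 38*I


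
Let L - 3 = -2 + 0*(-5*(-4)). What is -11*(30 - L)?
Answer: -319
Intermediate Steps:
L = 1 (L = 3 + (-2 + 0*(-5*(-4))) = 3 + (-2 + 0*20) = 3 + (-2 + 0) = 3 - 2 = 1)
-11*(30 - L) = -11*(30 - 1*1) = -11*(30 - 1) = -11*29 = -319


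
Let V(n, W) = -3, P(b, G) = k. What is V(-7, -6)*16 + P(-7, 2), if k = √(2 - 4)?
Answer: -48 + I*√2 ≈ -48.0 + 1.4142*I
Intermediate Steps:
k = I*√2 (k = √(-2) = I*√2 ≈ 1.4142*I)
P(b, G) = I*√2
V(-7, -6)*16 + P(-7, 2) = -3*16 + I*√2 = -48 + I*√2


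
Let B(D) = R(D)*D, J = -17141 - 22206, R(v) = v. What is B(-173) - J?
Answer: 69276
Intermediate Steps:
J = -39347
B(D) = D**2 (B(D) = D*D = D**2)
B(-173) - J = (-173)**2 - 1*(-39347) = 29929 + 39347 = 69276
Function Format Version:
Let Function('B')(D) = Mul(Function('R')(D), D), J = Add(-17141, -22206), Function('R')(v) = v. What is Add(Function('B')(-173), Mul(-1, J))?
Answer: 69276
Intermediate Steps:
J = -39347
Function('B')(D) = Pow(D, 2) (Function('B')(D) = Mul(D, D) = Pow(D, 2))
Add(Function('B')(-173), Mul(-1, J)) = Add(Pow(-173, 2), Mul(-1, -39347)) = Add(29929, 39347) = 69276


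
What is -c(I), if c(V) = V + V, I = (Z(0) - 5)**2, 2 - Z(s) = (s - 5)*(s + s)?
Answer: -18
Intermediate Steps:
Z(s) = 2 - 2*s*(-5 + s) (Z(s) = 2 - (s - 5)*(s + s) = 2 - (-5 + s)*2*s = 2 - 2*s*(-5 + s))
I = 9 (I = ((2 - 2*0**2 + 10*0) - 5)**2 = ((2 - 2*0 + 0) - 5)**2 = ((2 + 0 + 0) - 5)**2 = (2 - 5)**2 = (-3)**2 = 9)
c(V) = 2*V
-c(I) = -2*9 = -1*18 = -18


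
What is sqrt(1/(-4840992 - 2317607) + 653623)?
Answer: 8*sqrt(523363489967802491)/7158599 ≈ 808.47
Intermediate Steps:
sqrt(1/(-4840992 - 2317607) + 653623) = sqrt(1/(-7158599) + 653623) = sqrt(-1/7158599 + 653623) = sqrt(4679024954176/7158599) = 8*sqrt(523363489967802491)/7158599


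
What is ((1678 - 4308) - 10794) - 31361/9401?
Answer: -126230385/9401 ≈ -13427.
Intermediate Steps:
((1678 - 4308) - 10794) - 31361/9401 = (-2630 - 10794) - 31361/9401 = -13424 - 1*31361/9401 = -13424 - 31361/9401 = -126230385/9401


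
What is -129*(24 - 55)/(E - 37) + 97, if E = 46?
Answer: 1624/3 ≈ 541.33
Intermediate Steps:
-129*(24 - 55)/(E - 37) + 97 = -129*(24 - 55)/(46 - 37) + 97 = -(-3999)/9 + 97 = -129*(-31/9) + 97 = 1333/3 + 97 = 1624/3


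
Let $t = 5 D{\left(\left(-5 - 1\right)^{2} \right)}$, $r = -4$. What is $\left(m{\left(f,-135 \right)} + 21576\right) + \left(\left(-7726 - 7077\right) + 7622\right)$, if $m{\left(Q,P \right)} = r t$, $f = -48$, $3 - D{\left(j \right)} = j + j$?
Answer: $15775$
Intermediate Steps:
$D{\left(j \right)} = 3 - 2 j$ ($D{\left(j \right)} = 3 - \left(j + j\right) = 3 - 2 j$)
$t = -345$ ($t = 5 \left(3 - 2 \left(-5 - 1\right)^{2}\right) = 5 \left(3 - 2 \left(-6\right)^{2}\right) = 5 \left(3 - 72\right) = 5 \left(-69\right) = -345$)
$m{\left(Q,P \right)} = 1380$ ($m{\left(Q,P \right)} = \left(-4\right) \left(-345\right) = 1380$)
$\left(m{\left(f,-135 \right)} + 21576\right) + \left(\left(-7726 - 7077\right) + 7622\right) = \left(1380 + 21576\right) + \left(\left(-7726 - 7077\right) + 7622\right) = 22956 + \left(-14803 + 7622\right) = 22956 - 7181 = 15775$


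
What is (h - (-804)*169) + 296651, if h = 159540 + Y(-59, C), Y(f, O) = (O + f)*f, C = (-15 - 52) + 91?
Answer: 594132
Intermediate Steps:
C = 24 (C = -67 + 91 = 24)
Y(f, O) = f*(O + f)
h = 161605 (h = 159540 - 59*(24 - 59) = 159540 - 59*(-35) = 159540 + 2065 = 161605)
(h - (-804)*169) + 296651 = (161605 - (-804)*169) + 296651 = (161605 - 1*(-135876)) + 296651 = (161605 + 135876) + 296651 = 297481 + 296651 = 594132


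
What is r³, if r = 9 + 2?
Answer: 1331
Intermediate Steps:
r = 11
r³ = 11³ = 1331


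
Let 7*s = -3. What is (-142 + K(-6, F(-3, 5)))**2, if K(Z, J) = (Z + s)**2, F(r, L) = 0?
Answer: 24334489/2401 ≈ 10135.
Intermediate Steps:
s = -3/7 (s = (1/7)*(-3) = -3/7 ≈ -0.42857)
K(Z, J) = (-3/7 + Z)**2 (K(Z, J) = (Z - 3/7)**2 = (-3/7 + Z)**2)
(-142 + K(-6, F(-3, 5)))**2 = (-142 + (-3 + 7*(-6))**2/49)**2 = (-142 + (-3 - 42)**2/49)**2 = (-142 + (1/49)*(-45)**2)**2 = (-142 + (1/49)*2025)**2 = (-142 + 2025/49)**2 = (-4933/49)**2 = 24334489/2401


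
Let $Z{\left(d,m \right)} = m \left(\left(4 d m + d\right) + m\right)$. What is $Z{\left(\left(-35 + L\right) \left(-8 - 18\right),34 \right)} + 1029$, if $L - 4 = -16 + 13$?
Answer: $4119857$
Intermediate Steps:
$L = 1$ ($L = 4 + \left(-16 + 13\right) = 4 - 3 = 1$)
$Z{\left(d,m \right)} = m \left(d + m + 4 d m\right)$ ($Z{\left(d,m \right)} = m \left(\left(4 d m + d\right) + m\right) = m \left(\left(d + 4 d m\right) + m\right) = m \left(d + m + 4 d m\right)$)
$Z{\left(\left(-35 + L\right) \left(-8 - 18\right),34 \right)} + 1029 = 34 \left(\left(-35 + 1\right) \left(-8 - 18\right) + 34 + 4 \left(-35 + 1\right) \left(-8 - 18\right) 34\right) + 1029 = 34 \left(\left(-34\right) \left(-26\right) + 34 + 4 \left(\left(-34\right) \left(-26\right)\right) 34\right) + 1029 = 34 \left(884 + 34 + 4 \cdot 884 \cdot 34\right) + 1029 = 34 \left(884 + 34 + 120224\right) + 1029 = 34 \cdot 121142 + 1029 = 4118828 + 1029 = 4119857$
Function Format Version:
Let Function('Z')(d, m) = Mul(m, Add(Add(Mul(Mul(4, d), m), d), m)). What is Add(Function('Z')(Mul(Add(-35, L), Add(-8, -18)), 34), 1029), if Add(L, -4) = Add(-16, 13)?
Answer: 4119857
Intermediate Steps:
L = 1 (L = Add(4, Add(-16, 13)) = Add(4, -3) = 1)
Function('Z')(d, m) = Mul(m, Add(d, m, Mul(4, d, m))) (Function('Z')(d, m) = Mul(m, Add(Add(Mul(4, d, m), d), m)) = Mul(m, Add(Add(d, Mul(4, d, m)), m)) = Mul(m, Add(d, m, Mul(4, d, m))))
Add(Function('Z')(Mul(Add(-35, L), Add(-8, -18)), 34), 1029) = Add(Mul(34, Add(Mul(Add(-35, 1), Add(-8, -18)), 34, Mul(4, Mul(Add(-35, 1), Add(-8, -18)), 34))), 1029) = Add(Mul(34, Add(Mul(-34, -26), 34, Mul(4, Mul(-34, -26), 34))), 1029) = Add(Mul(34, Add(884, 34, Mul(4, 884, 34))), 1029) = Add(Mul(34, Add(884, 34, 120224)), 1029) = Add(Mul(34, 121142), 1029) = Add(4118828, 1029) = 4119857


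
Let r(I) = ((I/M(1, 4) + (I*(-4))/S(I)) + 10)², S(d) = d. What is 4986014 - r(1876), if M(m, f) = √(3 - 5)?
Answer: 6745666 + 11256*I*√2 ≈ 6.7457e+6 + 15918.0*I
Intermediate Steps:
M(m, f) = I*√2 (M(m, f) = √(-2) = I*√2)
r(I) = (6 - I*I*√2/2)² (r(I) = ((I/((I*√2)) + (I*(-4))/I) + 10)² = ((I*(-I*√2/2) + (-4*I)/I) + 10)² = ((-I*I*√2/2 - 4) + 10)² = ((-4 - I*I*√2/2) + 10)² = (6 - I*I*√2/2)²)
4986014 - r(1876) = 4986014 - (-1)*(1876 + 6*I*√2)²/2 = 4986014 + (1876 + 6*I*√2)²/2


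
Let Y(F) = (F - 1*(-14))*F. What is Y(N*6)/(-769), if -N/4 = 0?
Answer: 0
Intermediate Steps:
N = 0 (N = -4*0 = 0)
Y(F) = F*(14 + F) (Y(F) = (F + 14)*F = (14 + F)*F = F*(14 + F))
Y(N*6)/(-769) = ((0*6)*(14 + 0*6))/(-769) = (0*(14 + 0))*(-1/769) = (0*14)*(-1/769) = 0*(-1/769) = 0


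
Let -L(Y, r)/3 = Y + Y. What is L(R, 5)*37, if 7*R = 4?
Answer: -888/7 ≈ -126.86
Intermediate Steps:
R = 4/7 (R = (⅐)*4 = 4/7 ≈ 0.57143)
L(Y, r) = -6*Y (L(Y, r) = -3*(Y + Y) = -6*Y)
L(R, 5)*37 = -6*4/7*37 = -24/7*37 = -888/7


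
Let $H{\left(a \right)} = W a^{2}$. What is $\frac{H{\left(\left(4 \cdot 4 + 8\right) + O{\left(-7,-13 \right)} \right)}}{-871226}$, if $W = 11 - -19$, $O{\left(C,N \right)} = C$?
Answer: $- \frac{4335}{435613} \approx -0.0099515$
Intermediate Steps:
$W = 30$ ($W = 11 + 19 = 30$)
$H{\left(a \right)} = 30 a^{2}$
$\frac{H{\left(\left(4 \cdot 4 + 8\right) + O{\left(-7,-13 \right)} \right)}}{-871226} = \frac{30 \left(\left(4 \cdot 4 + 8\right) - 7\right)^{2}}{-871226} = 30 \left(\left(16 + 8\right) - 7\right)^{2} \left(- \frac{1}{871226}\right) = 30 \left(24 - 7\right)^{2} \left(- \frac{1}{871226}\right) = 30 \cdot 17^{2} \left(- \frac{1}{871226}\right) = 30 \cdot 289 \left(- \frac{1}{871226}\right) = 8670 \left(- \frac{1}{871226}\right) = - \frac{4335}{435613}$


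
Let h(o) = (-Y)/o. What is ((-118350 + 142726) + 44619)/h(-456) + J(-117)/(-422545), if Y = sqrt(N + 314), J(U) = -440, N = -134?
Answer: 88/84509 + 1048724*sqrt(5) ≈ 2.3450e+6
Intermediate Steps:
Y = 6*sqrt(5) (Y = sqrt(-134 + 314) = sqrt(180) = 6*sqrt(5) ≈ 13.416)
h(o) = -6*sqrt(5)/o (h(o) = (-6*sqrt(5))/o = -6*sqrt(5)/o)
((-118350 + 142726) + 44619)/h(-456) + J(-117)/(-422545) = ((-118350 + 142726) + 44619)/((-6*sqrt(5)/(-456))) - 440/(-422545) = (24376 + 44619)/((-6*sqrt(5)*(-1/456))) - 440*(-1/422545) = 68995/((sqrt(5)/76)) + 88/84509 = 68995*(76*sqrt(5)/5) + 88/84509 = 1048724*sqrt(5) + 88/84509 = 88/84509 + 1048724*sqrt(5)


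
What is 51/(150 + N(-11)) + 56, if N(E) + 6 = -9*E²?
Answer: 17623/315 ≈ 55.946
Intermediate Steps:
N(E) = -6 - 9*E²
51/(150 + N(-11)) + 56 = 51/(150 + (-6 - 9*(-11)²)) + 56 = 51/(150 + (-6 - 9*121)) + 56 = 51/(150 + (-6 - 1089)) + 56 = 51/(150 - 1095) + 56 = 51/(-945) + 56 = -1/945*51 + 56 = -17/315 + 56 = 17623/315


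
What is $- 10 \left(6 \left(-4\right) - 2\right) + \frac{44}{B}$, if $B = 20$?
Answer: $\frac{1311}{5} \approx 262.2$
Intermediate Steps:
$- 10 \left(6 \left(-4\right) - 2\right) + \frac{44}{B} = - 10 \left(6 \left(-4\right) - 2\right) + \frac{44}{20} = - 10 \left(-24 - 2\right) + 44 \cdot \frac{1}{20} = \left(-10\right) \left(-26\right) + \frac{11}{5} = 260 + \frac{11}{5} = \frac{1311}{5}$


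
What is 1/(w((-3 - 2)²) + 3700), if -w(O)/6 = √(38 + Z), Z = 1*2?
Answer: 185/684428 + 3*√10/3422140 ≈ 0.00027307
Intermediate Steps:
Z = 2
w(O) = -12*√10 (w(O) = -6*√(38 + 2) = -12*√10)
1/(w((-3 - 2)²) + 3700) = 1/(-12*√10 + 3700) = 1/(3700 - 12*√10)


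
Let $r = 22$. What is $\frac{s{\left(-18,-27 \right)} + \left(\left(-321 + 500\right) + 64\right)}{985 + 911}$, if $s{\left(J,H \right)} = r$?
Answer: $\frac{265}{1896} \approx 0.13977$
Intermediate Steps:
$s{\left(J,H \right)} = 22$
$\frac{s{\left(-18,-27 \right)} + \left(\left(-321 + 500\right) + 64\right)}{985 + 911} = \frac{22 + \left(\left(-321 + 500\right) + 64\right)}{985 + 911} = \frac{22 + \left(179 + 64\right)}{1896} = \frac{22 + 243}{1896} = \frac{1}{1896} \cdot 265 = \frac{265}{1896}$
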